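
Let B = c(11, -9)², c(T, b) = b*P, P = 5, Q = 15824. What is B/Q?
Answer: 2025/15824 ≈ 0.12797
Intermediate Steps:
c(T, b) = 5*b (c(T, b) = b*5 = 5*b)
B = 2025 (B = (5*(-9))² = (-45)² = 2025)
B/Q = 2025/15824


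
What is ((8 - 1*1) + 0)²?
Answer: 49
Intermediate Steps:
((8 - 1*1) + 0)² = ((8 - 1) + 0)² = (7 + 0)² = 7² = 49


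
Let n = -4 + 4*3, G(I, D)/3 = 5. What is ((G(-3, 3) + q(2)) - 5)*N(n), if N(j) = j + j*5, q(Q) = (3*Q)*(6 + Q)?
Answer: 2784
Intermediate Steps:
q(Q) = 3*Q*(6 + Q)
G(I, D) = 15 (G(I, D) = 3*5 = 15)
n = 8 (n = -4 + 12 = 8)
N(j) = 6*j (N(j) = j + 5*j = 6*j)
((G(-3, 3) + q(2)) - 5)*N(n) = ((15 + 3*2*(6 + 2)) - 5)*(6*8) = ((15 + 3*2*8) - 5)*48 = ((15 + 48) - 5)*48 = (63 - 5)*48 = 58*48 = 2784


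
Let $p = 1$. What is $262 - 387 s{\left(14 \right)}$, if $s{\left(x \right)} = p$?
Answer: $-125$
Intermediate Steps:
$s{\left(x \right)} = 1$
$262 - 387 s{\left(14 \right)} = 262 - 387 = -125$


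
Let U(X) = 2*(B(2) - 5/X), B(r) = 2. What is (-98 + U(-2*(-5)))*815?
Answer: -77425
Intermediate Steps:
U(X) = 4 - 10/X (U(X) = 2*(2 - 5/X) = 4 - 10/X)
(-98 + U(-2*(-5)))*815 = (-98 + (4 - 10/((-2*(-5)))))*815 = (-98 + (4 - 10/10))*815 = (-98 + (4 - 10*1/10))*815 = (-98 + (4 - 1))*815 = (-98 + 3)*815 = -95*815 = -77425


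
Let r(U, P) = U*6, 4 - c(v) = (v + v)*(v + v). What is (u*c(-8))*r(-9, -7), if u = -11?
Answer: -149688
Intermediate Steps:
c(v) = 4 - 4*v**2 (c(v) = 4 - (v + v)*(v + v) = 4 - 2*v*2*v = 4 - 4*v**2)
r(U, P) = 6*U
(u*c(-8))*r(-9, -7) = (-11*(4 - 4*(-8)**2))*(6*(-9)) = -11*(4 - 4*64)*(-54) = -11*(4 - 256)*(-54) = -11*(-252)*(-54) = 2772*(-54) = -149688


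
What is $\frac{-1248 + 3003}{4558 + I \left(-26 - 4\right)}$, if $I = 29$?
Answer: $\frac{1755}{3688} \approx 0.47587$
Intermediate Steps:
$\frac{-1248 + 3003}{4558 + I \left(-26 - 4\right)} = \frac{-1248 + 3003}{4558 + 29 \left(-26 - 4\right)} = \frac{1755}{4558 + 29 \left(-30\right)} = \frac{1755}{4558 - 870} = \frac{1755}{3688}$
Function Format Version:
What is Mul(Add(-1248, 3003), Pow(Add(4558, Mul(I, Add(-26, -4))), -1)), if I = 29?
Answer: Rational(1755, 3688) ≈ 0.47587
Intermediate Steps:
Mul(Add(-1248, 3003), Pow(Add(4558, Mul(I, Add(-26, -4))), -1)) = Mul(Add(-1248, 3003), Pow(Add(4558, Mul(29, Add(-26, -4))), -1)) = Mul(1755, Pow(Add(4558, Mul(29, -30)), -1)) = Mul(1755, Pow(Add(4558, -870), -1)) = Mul(1755, Pow(3688, -1)) = Mul(1755, Rational(1, 3688)) = Rational(1755, 3688)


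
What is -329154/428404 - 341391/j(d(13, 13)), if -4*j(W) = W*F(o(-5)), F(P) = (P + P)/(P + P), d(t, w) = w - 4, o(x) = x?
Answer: 97501686245/642606 ≈ 1.5173e+5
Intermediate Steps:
d(t, w) = -4 + w
F(P) = 1 (F(P) = (2*P)/((2*P)) = (2*P)*(1/(2*P)) = 1)
j(W) = -W/4
-329154/428404 - 341391/j(d(13, 13)) = -329154/428404 - 341391*(-4/(-4 + 13)) = -329154*1/428404 - 341391/((-¼*9)) = -164577/214202 - 341391/(-9/4) = -164577/214202 - 341391*(-4/9) = -164577/214202 + 455188/3 = 97501686245/642606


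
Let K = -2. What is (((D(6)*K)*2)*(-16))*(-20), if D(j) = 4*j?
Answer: -30720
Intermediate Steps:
(((D(6)*K)*2)*(-16))*(-20) = ((((4*6)*(-2))*2)*(-16))*(-20) = (((24*(-2))*2)*(-16))*(-20) = (-48*2*(-16))*(-20) = -96*(-16)*(-20) = 1536*(-20) = -30720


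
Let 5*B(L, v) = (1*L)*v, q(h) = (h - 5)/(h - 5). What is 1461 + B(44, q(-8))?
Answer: 7349/5 ≈ 1469.8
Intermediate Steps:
q(h) = 1 (q(h) = (-5 + h)/(-5 + h) = 1)
B(L, v) = L*v/5 (B(L, v) = ((1*L)*v)/5 = (L*v)/5 = L*v/5)
1461 + B(44, q(-8)) = 1461 + (1/5)*44*1 = 1461 + 44/5 = 7349/5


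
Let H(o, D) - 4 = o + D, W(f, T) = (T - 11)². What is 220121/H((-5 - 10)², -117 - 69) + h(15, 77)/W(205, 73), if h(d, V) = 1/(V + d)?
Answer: 77845351451/15206864 ≈ 5119.1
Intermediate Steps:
W(f, T) = (-11 + T)²
H(o, D) = 4 + D + o (H(o, D) = 4 + (o + D) = 4 + (D + o) = 4 + D + o)
220121/H((-5 - 10)², -117 - 69) + h(15, 77)/W(205, 73) = 220121/(4 + (-117 - 69) + (-5 - 10)²) + 1/((77 + 15)*((-11 + 73)²)) = 220121/(4 - 186 + (-15)²) + 1/(92*(62²)) = 220121/(4 - 186 + 225) + (1/92)/3844 = 220121/43 + (1/92)*(1/3844) = 220121*(1/43) + 1/353648 = 220121/43 + 1/353648 = 77845351451/15206864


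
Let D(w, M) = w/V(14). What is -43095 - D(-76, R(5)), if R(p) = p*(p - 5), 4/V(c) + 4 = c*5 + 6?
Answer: -41727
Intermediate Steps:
V(c) = 4/(2 + 5*c) (V(c) = 4/(-4 + (c*5 + 6)) = 4/(-4 + (5*c + 6)) = 4/(-4 + (6 + 5*c)) = 4/(2 + 5*c))
R(p) = p*(-5 + p)
D(w, M) = 18*w (D(w, M) = w/((4/(2 + 5*14))) = w/((4/(2 + 70))) = w/((4/72)) = w/((4*(1/72))) = w/(1/18) = w*18 = 18*w)
-43095 - D(-76, R(5)) = -43095 - 18*(-76) = -43095 - 1*(-1368) = -43095 + 1368 = -41727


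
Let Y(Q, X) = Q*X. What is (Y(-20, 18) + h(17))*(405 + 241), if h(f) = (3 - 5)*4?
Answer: -237728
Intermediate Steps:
h(f) = -8 (h(f) = -2*4 = -8)
(Y(-20, 18) + h(17))*(405 + 241) = (-20*18 - 8)*(405 + 241) = (-360 - 8)*646 = -368*646 = -237728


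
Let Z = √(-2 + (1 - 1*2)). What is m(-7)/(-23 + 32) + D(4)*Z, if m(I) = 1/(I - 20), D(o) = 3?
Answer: -1/243 + 3*I*√3 ≈ -0.0041152 + 5.1962*I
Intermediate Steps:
Z = I*√3 (Z = √(-2 + (1 - 2)) = √(-2 - 1) = √(-3) = I*√3 ≈ 1.732*I)
m(I) = 1/(-20 + I)
m(-7)/(-23 + 32) + D(4)*Z = 1/((-23 + 32)*(-20 - 7)) + 3*(I*√3) = 1/(9*(-27)) + 3*I*√3 = (⅑)*(-1/27) + 3*I*√3 = -1/243 + 3*I*√3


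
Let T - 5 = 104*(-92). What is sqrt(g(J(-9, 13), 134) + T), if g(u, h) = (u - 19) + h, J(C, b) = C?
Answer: 7*I*sqrt(193) ≈ 97.247*I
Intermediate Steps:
T = -9563 (T = 5 + 104*(-92) = 5 - 9568 = -9563)
g(u, h) = -19 + h + u (g(u, h) = (-19 + u) + h = -19 + h + u)
sqrt(g(J(-9, 13), 134) + T) = sqrt((-19 + 134 - 9) - 9563) = sqrt(106 - 9563) = sqrt(-9457) = 7*I*sqrt(193)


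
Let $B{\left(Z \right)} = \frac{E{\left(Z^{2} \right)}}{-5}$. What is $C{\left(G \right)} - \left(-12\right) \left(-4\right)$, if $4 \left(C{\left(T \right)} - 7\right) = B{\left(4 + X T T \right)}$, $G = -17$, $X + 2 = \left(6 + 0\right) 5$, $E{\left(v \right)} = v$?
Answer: $- \frac{16386509}{5} \approx -3.2773 \cdot 10^{6}$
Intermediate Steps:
$X = 28$ ($X = -2 + \left(6 + 0\right) 5 = -2 + 6 \cdot 5 = -2 + 30 = 28$)
$B{\left(Z \right)} = - \frac{Z^{2}}{5}$ ($B{\left(Z \right)} = \frac{Z^{2}}{-5} = Z^{2} \left(- \frac{1}{5}\right) = - \frac{Z^{2}}{5}$)
$C{\left(T \right)} = 7 - \frac{\left(4 + 28 T^{2}\right)^{2}}{20}$ ($C{\left(T \right)} = 7 + \frac{\left(- \frac{1}{5}\right) \left(4 + 28 T T\right)^{2}}{4} = 7 + \frac{\left(- \frac{1}{5}\right) \left(4 + 28 T^{2}\right)^{2}}{4} = 7 - \frac{\left(4 + 28 T^{2}\right)^{2}}{20}$)
$C{\left(G \right)} - \left(-12\right) \left(-4\right) = \left(7 - \frac{4 \left(1 + 7 \left(-17\right)^{2}\right)^{2}}{5}\right) - \left(-12\right) \left(-4\right) = \left(7 - \frac{4 \left(1 + 7 \cdot 289\right)^{2}}{5}\right) - 48 = \left(7 - \frac{4 \left(1 + 2023\right)^{2}}{5}\right) - 48 = \left(7 - \frac{4 \cdot 2024^{2}}{5}\right) - 48 = \left(7 - \frac{16386304}{5}\right) - 48 = - \frac{16386269}{5} - 48 = - \frac{16386509}{5}$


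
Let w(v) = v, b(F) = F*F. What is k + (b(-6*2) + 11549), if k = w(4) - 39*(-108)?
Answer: 15909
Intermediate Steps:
b(F) = F²
k = 4216 (k = 4 - 39*(-108) = 4 + 4212 = 4216)
k + (b(-6*2) + 11549) = 4216 + ((-6*2)² + 11549) = 4216 + ((-12)² + 11549) = 4216 + (144 + 11549) = 4216 + 11693 = 15909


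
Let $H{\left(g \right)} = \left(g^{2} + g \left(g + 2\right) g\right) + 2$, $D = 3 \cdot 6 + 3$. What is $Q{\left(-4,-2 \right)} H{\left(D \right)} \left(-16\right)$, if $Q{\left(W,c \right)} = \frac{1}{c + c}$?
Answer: $42344$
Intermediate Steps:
$Q{\left(W,c \right)} = \frac{1}{2 c}$
$D = 21$ ($D = 18 + 3 = 21$)
$H{\left(g \right)} = 2 + g^{2} + g^{2} \left(2 + g\right)$ ($H{\left(g \right)} = \left(g^{2} + g \left(2 + g\right) g\right) + 2 = \left(g^{2} + g^{2} \left(2 + g\right)\right) + 2 = 2 + g^{2} + g^{2} \left(2 + g\right)$)
$Q{\left(-4,-2 \right)} H{\left(D \right)} \left(-16\right) = \frac{1}{2 \left(-2\right)} \left(2 + 21^{3} + 3 \cdot 21^{2}\right) \left(-16\right) = \frac{1}{2} \left(- \frac{1}{2}\right) \left(2 + 9261 + 3 \cdot 441\right) \left(-16\right) = - \frac{2 + 9261 + 1323}{4} \left(-16\right) = \left(- \frac{1}{4}\right) 10586 \left(-16\right) = \left(- \frac{5293}{2}\right) \left(-16\right) = 42344$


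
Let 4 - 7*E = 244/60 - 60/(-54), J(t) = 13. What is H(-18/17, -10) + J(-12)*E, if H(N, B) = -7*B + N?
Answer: 357467/5355 ≈ 66.754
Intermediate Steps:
H(N, B) = N - 7*B
E = -53/315 (E = 4/7 - (244/60 - 60/(-54))/7 = 4/7 - (244*(1/60) - 60*(-1/54))/7 = 4/7 - (61/15 + 10/9)/7 = 4/7 - ⅐*233/45 = 4/7 - 233/315 = -53/315 ≈ -0.16825)
H(-18/17, -10) + J(-12)*E = (-18/17 - 7*(-10)) + 13*(-53/315) = (-18*1/17 + 70) - 689/315 = (-18/17 + 70) - 689/315 = 1172/17 - 689/315 = 357467/5355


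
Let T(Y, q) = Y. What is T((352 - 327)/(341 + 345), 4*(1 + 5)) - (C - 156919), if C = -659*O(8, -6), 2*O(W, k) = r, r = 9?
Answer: 54840396/343 ≈ 1.5988e+5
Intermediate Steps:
O(W, k) = 9/2 (O(W, k) = (1/2)*9 = 9/2)
C = -5931/2 (C = -659*9/2 = -5931/2 ≈ -2965.5)
T((352 - 327)/(341 + 345), 4*(1 + 5)) - (C - 156919) = (352 - 327)/(341 + 345) - (-5931/2 - 156919) = 25/686 - 1*(-319769/2) = 25*(1/686) + 319769/2 = 25/686 + 319769/2 = 54840396/343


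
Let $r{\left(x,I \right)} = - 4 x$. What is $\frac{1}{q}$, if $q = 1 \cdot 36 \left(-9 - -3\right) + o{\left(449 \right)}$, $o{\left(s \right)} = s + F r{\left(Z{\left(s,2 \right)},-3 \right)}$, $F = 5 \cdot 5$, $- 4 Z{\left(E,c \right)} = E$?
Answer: $\frac{1}{11458} \approx 8.7275 \cdot 10^{-5}$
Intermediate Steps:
$Z{\left(E,c \right)} = - \frac{E}{4}$
$F = 25$
$o{\left(s \right)} = 26 s$ ($o{\left(s \right)} = s + 25 \left(- 4 \left(- \frac{s}{4}\right)\right) = s + 25 s = 26 s$)
$q = 11458$ ($q = 1 \cdot 36 \left(-9 - -3\right) + 26 \cdot 449 = 36 \left(-9 + 3\right) + 11674 = 36 \left(-6\right) + 11674 = -216 + 11674 = 11458$)
$\frac{1}{q} = \frac{1}{11458}$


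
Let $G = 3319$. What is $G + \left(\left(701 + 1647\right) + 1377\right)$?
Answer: $7044$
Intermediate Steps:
$G + \left(\left(701 + 1647\right) + 1377\right) = 3319 + \left(\left(701 + 1647\right) + 1377\right) = 3319 + \left(2348 + 1377\right) = 3319 + 3725 = 7044$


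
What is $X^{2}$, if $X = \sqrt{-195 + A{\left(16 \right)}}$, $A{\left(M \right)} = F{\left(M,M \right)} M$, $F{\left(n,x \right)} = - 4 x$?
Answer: $-1219$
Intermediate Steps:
$A{\left(M \right)} = - 4 M^{2}$ ($A{\left(M \right)} = - 4 M M = - 4 M^{2}$)
$X = i \sqrt{1219}$ ($X = \sqrt{-195 - 4 \cdot 16^{2}} = \sqrt{-195 - 1024} = \sqrt{-1219} = i \sqrt{1219} \approx 34.914 i$)
$X^{2} = \left(i \sqrt{1219}\right)^{2} = -1219$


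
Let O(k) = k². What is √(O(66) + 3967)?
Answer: √8323 ≈ 91.230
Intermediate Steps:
√(O(66) + 3967) = √(66² + 3967) = √(4356 + 3967) = √8323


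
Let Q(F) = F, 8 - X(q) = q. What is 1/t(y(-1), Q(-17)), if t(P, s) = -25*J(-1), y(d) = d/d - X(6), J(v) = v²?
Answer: -1/25 ≈ -0.040000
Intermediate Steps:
X(q) = 8 - q
y(d) = -1 (y(d) = d/d - (8 - 1*6) = 1 - (8 - 6) = 1 - 1*2 = 1 - 2 = -1)
t(P, s) = -25 (t(P, s) = -25*(-1)² = -25*1 = -25)
1/t(y(-1), Q(-17)) = 1/(-25) = -1/25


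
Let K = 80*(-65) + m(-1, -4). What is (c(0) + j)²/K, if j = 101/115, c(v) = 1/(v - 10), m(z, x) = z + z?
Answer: -32041/275185800 ≈ -0.00011643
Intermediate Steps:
m(z, x) = 2*z
c(v) = 1/(-10 + v)
K = -5202 (K = 80*(-65) + 2*(-1) = -5200 - 2 = -5202)
j = 101/115 (j = 101*(1/115) = 101/115 ≈ 0.87826)
(c(0) + j)²/K = (1/(-10 + 0) + 101/115)²/(-5202) = (1/(-10) + 101/115)²*(-1/5202) = (-⅒ + 101/115)²*(-1/5202) = (179/230)²*(-1/5202) = (32041/52900)*(-1/5202) = -32041/275185800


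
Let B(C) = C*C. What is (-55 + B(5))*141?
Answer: -4230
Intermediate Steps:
B(C) = C²
(-55 + B(5))*141 = (-55 + 5²)*141 = (-55 + 25)*141 = -30*141 = -4230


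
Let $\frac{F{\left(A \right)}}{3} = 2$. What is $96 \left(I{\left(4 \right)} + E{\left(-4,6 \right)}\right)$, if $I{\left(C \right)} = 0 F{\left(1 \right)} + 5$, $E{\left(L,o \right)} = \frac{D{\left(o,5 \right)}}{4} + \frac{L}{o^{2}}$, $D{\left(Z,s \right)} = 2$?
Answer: $\frac{1552}{3} \approx 517.33$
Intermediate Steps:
$F{\left(A \right)} = 6$ ($F{\left(A \right)} = 3 \cdot 2 = 6$)
$E{\left(L,o \right)} = \frac{1}{2} + \frac{L}{o^{2}}$ ($E{\left(L,o \right)} = \frac{2}{4} + \frac{L}{o^{2}} = 2 \cdot \frac{1}{4} + \frac{L}{o^{2}} = \frac{1}{2} + \frac{L}{o^{2}}$)
$I{\left(C \right)} = 5$ ($I{\left(C \right)} = 0 \cdot 6 + 5 = 0 + 5 = 5$)
$96 \left(I{\left(4 \right)} + E{\left(-4,6 \right)}\right) = 96 \left(5 + \left(\frac{1}{2} - \frac{4}{36}\right)\right) = 96 \left(5 + \left(\frac{1}{2} - \frac{1}{9}\right)\right) = 96 \left(5 + \frac{7}{18}\right) = 96 \cdot \frac{97}{18} = \frac{1552}{3}$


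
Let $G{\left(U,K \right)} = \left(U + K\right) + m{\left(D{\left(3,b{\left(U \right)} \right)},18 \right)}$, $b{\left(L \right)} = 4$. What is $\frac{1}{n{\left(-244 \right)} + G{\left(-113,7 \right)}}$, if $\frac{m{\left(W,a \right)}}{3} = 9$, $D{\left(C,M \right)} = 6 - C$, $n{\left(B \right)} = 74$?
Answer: $- \frac{1}{5} \approx -0.2$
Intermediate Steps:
$m{\left(W,a \right)} = 27$ ($m{\left(W,a \right)} = 3 \cdot 9 = 27$)
$G{\left(U,K \right)} = 27 + K + U$ ($G{\left(U,K \right)} = \left(U + K\right) + 27 = \left(K + U\right) + 27 = 27 + K + U$)
$\frac{1}{n{\left(-244 \right)} + G{\left(-113,7 \right)}} = \frac{1}{74 + \left(27 + 7 - 113\right)} = \frac{1}{74 - 79} = \frac{1}{-5} = - \frac{1}{5}$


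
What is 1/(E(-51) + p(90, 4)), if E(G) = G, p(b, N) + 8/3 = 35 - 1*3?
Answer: -3/65 ≈ -0.046154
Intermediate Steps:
p(b, N) = 88/3 (p(b, N) = -8/3 + (35 - 1*3) = -8/3 + (35 - 3) = -8/3 + 32 = 88/3)
1/(E(-51) + p(90, 4)) = 1/(-51 + 88/3) = 1/(-65/3) = -3/65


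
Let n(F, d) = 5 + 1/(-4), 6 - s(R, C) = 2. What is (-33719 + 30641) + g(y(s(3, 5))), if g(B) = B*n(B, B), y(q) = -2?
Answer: -6175/2 ≈ -3087.5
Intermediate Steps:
s(R, C) = 4 (s(R, C) = 6 - 1*2 = 6 - 2 = 4)
n(F, d) = 19/4 (n(F, d) = 5 - ¼ = 19/4)
g(B) = 19*B/4 (g(B) = B*(19/4) = 19*B/4)
(-33719 + 30641) + g(y(s(3, 5))) = (-33719 + 30641) + (19/4)*(-2) = -3078 - 19/2 = -6175/2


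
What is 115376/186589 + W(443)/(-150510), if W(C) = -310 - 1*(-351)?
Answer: 17357591611/28083510390 ≈ 0.61807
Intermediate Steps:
W(C) = 41 (W(C) = -310 + 351 = 41)
115376/186589 + W(443)/(-150510) = 115376/186589 + 41/(-150510) = 115376*(1/186589) + 41*(-1/150510) = 115376/186589 - 41/150510 = 17357591611/28083510390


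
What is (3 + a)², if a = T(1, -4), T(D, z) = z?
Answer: 1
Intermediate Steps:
a = -4
(3 + a)² = (3 - 4)² = (-1)² = 1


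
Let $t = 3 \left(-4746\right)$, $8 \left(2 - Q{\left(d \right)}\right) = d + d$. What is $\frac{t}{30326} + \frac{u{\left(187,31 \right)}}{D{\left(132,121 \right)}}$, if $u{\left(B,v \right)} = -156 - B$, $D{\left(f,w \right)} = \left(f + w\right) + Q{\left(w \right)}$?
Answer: $- \frac{27203617}{13631537} \approx -1.9956$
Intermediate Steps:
$Q{\left(d \right)} = 2 - \frac{d}{4}$ ($Q{\left(d \right)} = 2 - \frac{d + d}{8} = 2 - \frac{2 d}{8} = 2 - \frac{d}{4}$)
$D{\left(f,w \right)} = 2 + f + \frac{3 w}{4}$ ($D{\left(f,w \right)} = \left(f + w\right) - \left(-2 + \frac{w}{4}\right) = 2 + f + \frac{3 w}{4}$)
$t = -14238$
$\frac{t}{30326} + \frac{u{\left(187,31 \right)}}{D{\left(132,121 \right)}} = - \frac{14238}{30326} + \frac{-156 - 187}{2 + 132 + \frac{3}{4} \cdot 121} = \left(-14238\right) \frac{1}{30326} + \frac{-156 - 187}{2 + 132 + \frac{363}{4}} = - \frac{7119}{15163} - \frac{343}{\frac{899}{4}} = - \frac{7119}{15163} - \frac{1372}{899} = - \frac{27203617}{13631537}$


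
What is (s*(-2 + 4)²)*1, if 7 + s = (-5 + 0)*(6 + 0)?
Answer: -148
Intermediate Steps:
s = -37 (s = -7 + (-5 + 0)*(6 + 0) = -7 - 5*6 = -7 - 30 = -37)
(s*(-2 + 4)²)*1 = -37*(-2 + 4)²*1 = -37*2²*1 = -37*4*1 = -148*1 = -148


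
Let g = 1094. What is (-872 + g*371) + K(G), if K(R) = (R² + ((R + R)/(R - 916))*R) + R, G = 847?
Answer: 76069984/69 ≈ 1.1025e+6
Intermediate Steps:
K(R) = R + R² + 2*R²/(-916 + R) (K(R) = (R² + ((2*R)/(-916 + R))*R) + R = (R² + (2*R/(-916 + R))*R) + R = (R² + 2*R²/(-916 + R)) + R = R + R² + 2*R²/(-916 + R))
(-872 + g*371) + K(G) = (-872 + 1094*371) + 847*(-916 + 847² - 913*847)/(-916 + 847) = (-872 + 405874) + 847*(-916 + 717409 - 773311)/(-69) = 405002 + 847*(-1/69)*(-56818) = 405002 + 48124846/69 = 76069984/69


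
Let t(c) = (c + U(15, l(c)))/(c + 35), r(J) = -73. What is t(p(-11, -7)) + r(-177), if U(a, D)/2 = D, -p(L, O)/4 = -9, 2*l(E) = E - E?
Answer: -5147/71 ≈ -72.493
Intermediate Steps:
l(E) = 0 (l(E) = (E - E)/2 = (½)*0 = 0)
p(L, O) = 36 (p(L, O) = -4*(-9) = 36)
U(a, D) = 2*D
t(c) = c/(35 + c) (t(c) = (c + 2*0)/(c + 35) = (c + 0)/(35 + c) = c/(35 + c))
t(p(-11, -7)) + r(-177) = 36/(35 + 36) - 73 = 36/71 - 73 = -5147/71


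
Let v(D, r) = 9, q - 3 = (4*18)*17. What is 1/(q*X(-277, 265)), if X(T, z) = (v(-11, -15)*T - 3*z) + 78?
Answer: -1/3938670 ≈ -2.5389e-7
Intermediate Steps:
q = 1227 (q = 3 + (4*18)*17 = 3 + 72*17 = 3 + 1224 = 1227)
X(T, z) = 78 - 3*z + 9*T (X(T, z) = (9*T - 3*z) + 78 = (-3*z + 9*T) + 78 = 78 - 3*z + 9*T)
1/(q*X(-277, 265)) = 1/(1227*(78 - 3*265 + 9*(-277))) = 1/(1227*(78 - 795 - 2493)) = (1/1227)/(-3210) = (1/1227)*(-1/3210) = -1/3938670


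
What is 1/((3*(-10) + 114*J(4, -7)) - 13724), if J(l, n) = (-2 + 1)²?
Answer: -1/13640 ≈ -7.3314e-5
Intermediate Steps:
J(l, n) = 1 (J(l, n) = (-1)² = 1)
1/((3*(-10) + 114*J(4, -7)) - 13724) = 1/((3*(-10) + 114*1) - 13724) = 1/((-30 + 114) - 13724) = 1/(84 - 13724) = 1/(-13640) = -1/13640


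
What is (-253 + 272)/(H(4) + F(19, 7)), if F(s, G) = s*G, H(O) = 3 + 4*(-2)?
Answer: 19/128 ≈ 0.14844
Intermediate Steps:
H(O) = -5 (H(O) = 3 - 8 = -5)
F(s, G) = G*s
(-253 + 272)/(H(4) + F(19, 7)) = (-253 + 272)/(-5 + 7*19) = 19/(-5 + 133) = 19/128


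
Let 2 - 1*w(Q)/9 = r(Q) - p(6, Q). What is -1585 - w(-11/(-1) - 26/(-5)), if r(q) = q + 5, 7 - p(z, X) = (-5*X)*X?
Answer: -13285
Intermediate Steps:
p(z, X) = 7 + 5*X**2 (p(z, X) = 7 - (-5*X)*X = 7 - (-5)*X**2 = 7 + 5*X**2)
r(q) = 5 + q
w(Q) = 36 - 9*Q + 45*Q**2 (w(Q) = 18 - 9*((5 + Q) - (7 + 5*Q**2)) = 18 - 9*((5 + Q) + (-7 - 5*Q**2)) = 18 - 9*(-2 + Q - 5*Q**2) = 18 + (18 - 9*Q + 45*Q**2) = 36 - 9*Q + 45*Q**2)
-1585 - w(-11/(-1) - 26/(-5)) = -1585 - (36 - 9*(-11/(-1) - 26/(-5)) + 45*(-11/(-1) - 26/(-5))**2) = -1585 - (36 - 9*(-11*(-1) - 26*(-1/5)) + 45*(-11*(-1) - 26*(-1/5))**2) = -1585 - (36 - 9*(11 + 26/5) + 45*(11 + 26/5)**2) = -1585 - (36 - 9*81/5 + 45*(81/5)**2) = -1585 - (36 - 729/5 + 45*(6561/25)) = -1585 - (36 - 729/5 + 59049/5) = -1585 - 1*11700 = -1585 - 11700 = -13285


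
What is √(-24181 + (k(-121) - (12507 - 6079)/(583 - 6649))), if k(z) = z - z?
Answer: I*√24714824783/1011 ≈ 155.5*I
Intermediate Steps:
k(z) = 0
√(-24181 + (k(-121) - (12507 - 6079)/(583 - 6649))) = √(-24181 + (0 - (12507 - 6079)/(583 - 6649))) = √(-24181 + (0 - 6428/(-6066))) = √(-24181 + (0 - 6428*(-1)/6066)) = √(-24181 + (0 - 1*(-3214/3033))) = √(-24181 + (0 + 3214/3033)) = √(-24181 + 3214/3033) = √(-73337759/3033) = I*√24714824783/1011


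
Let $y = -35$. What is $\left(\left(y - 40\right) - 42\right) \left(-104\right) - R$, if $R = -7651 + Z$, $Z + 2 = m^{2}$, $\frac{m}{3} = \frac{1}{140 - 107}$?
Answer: $\frac{2398340}{121} \approx 19821.0$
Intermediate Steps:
$m = \frac{1}{11}$ ($m = \frac{3}{140 - 107} = \frac{3}{33} = 3 \cdot \frac{1}{33} = \frac{1}{11} \approx 0.090909$)
$Z = - \frac{241}{121}$ ($Z = -2 + \left(\frac{1}{11}\right)^{2} = -2 + \frac{1}{121} = - \frac{241}{121} \approx -1.9917$)
$R = - \frac{926012}{121}$ ($R = -7651 - \frac{241}{121} = - \frac{926012}{121} \approx -7653.0$)
$\left(\left(y - 40\right) - 42\right) \left(-104\right) - R = \left(\left(-35 - 40\right) - 42\right) \left(-104\right) - - \frac{926012}{121} = \left(\left(-35 - 40\right) - 42\right) \left(-104\right) + \frac{926012}{121} = \left(-75 - 42\right) \left(-104\right) + \frac{926012}{121} = \left(-117\right) \left(-104\right) + \frac{926012}{121} = 12168 + \frac{926012}{121} = \frac{2398340}{121}$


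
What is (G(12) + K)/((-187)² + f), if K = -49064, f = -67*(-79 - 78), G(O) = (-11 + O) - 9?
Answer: -3067/2843 ≈ -1.0788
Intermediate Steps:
G(O) = -20 + O
f = 10519 (f = -67*(-157) = 10519)
(G(12) + K)/((-187)² + f) = ((-20 + 12) - 49064)/((-187)² + 10519) = (-8 - 49064)/(34969 + 10519) = -49072/45488 = -49072*1/45488 = -3067/2843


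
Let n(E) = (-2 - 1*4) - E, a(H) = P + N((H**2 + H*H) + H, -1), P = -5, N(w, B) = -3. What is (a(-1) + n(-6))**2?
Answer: 64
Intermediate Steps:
a(H) = -8 (a(H) = -5 - 3 = -8)
n(E) = -6 - E (n(E) = (-2 - 4) - E = -6 - E)
(a(-1) + n(-6))**2 = (-8 + (-6 - 1*(-6)))**2 = (-8 + (-6 + 6))**2 = (-8 + 0)**2 = (-8)**2 = 64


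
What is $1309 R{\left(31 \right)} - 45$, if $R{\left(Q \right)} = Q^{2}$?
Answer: $1257904$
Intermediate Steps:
$1309 R{\left(31 \right)} - 45 = 1309 \cdot 31^{2} - 45 = 1309 \cdot 961 - 45 = 1257949 - 45 = 1257904$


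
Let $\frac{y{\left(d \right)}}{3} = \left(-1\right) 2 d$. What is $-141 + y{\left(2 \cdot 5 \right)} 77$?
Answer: $-4761$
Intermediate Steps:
$y{\left(d \right)} = - 6 d$ ($y{\left(d \right)} = 3 \left(-1\right) 2 d = 3 \left(- 2 d\right) = - 6 d$)
$-141 + y{\left(2 \cdot 5 \right)} 77 = -141 + - 6 \cdot 2 \cdot 5 \cdot 77 = -141 + \left(-6\right) 10 \cdot 77 = -141 - 4620 = -4761$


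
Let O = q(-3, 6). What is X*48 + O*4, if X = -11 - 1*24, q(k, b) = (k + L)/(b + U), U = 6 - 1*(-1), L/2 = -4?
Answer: -21884/13 ≈ -1683.4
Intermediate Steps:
L = -8 (L = 2*(-4) = -8)
U = 7 (U = 6 + 1 = 7)
q(k, b) = (-8 + k)/(7 + b) (q(k, b) = (k - 8)/(b + 7) = (-8 + k)/(7 + b))
O = -11/13 (O = (-8 - 3)/(7 + 6) = -11/13 ≈ -0.84615)
X = -35 (X = -11 - 24 = -35)
X*48 + O*4 = -35*48 - 11/13*4 = -1680 - 44/13 = -21884/13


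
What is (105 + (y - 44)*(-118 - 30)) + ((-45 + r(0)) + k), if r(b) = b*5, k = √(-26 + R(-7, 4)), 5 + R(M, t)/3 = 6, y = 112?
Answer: -10004 + I*√23 ≈ -10004.0 + 4.7958*I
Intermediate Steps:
R(M, t) = 3 (R(M, t) = -15 + 3*6 = -15 + 18 = 3)
k = I*√23 (k = √(-26 + 3) = √(-23) = I*√23 ≈ 4.7958*I)
r(b) = 5*b
(105 + (y - 44)*(-118 - 30)) + ((-45 + r(0)) + k) = (105 + (112 - 44)*(-118 - 30)) + ((-45 + 5*0) + I*√23) = (105 + 68*(-148)) + ((-45 + 0) + I*√23) = (105 - 10064) + (-45 + I*√23) = -9959 + (-45 + I*√23) = -10004 + I*√23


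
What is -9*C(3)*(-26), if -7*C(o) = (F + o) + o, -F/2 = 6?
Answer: 1404/7 ≈ 200.57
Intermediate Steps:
F = -12 (F = -2*6 = -12)
C(o) = 12/7 - 2*o/7 (C(o) = -((-12 + o) + o)/7 = -(-12 + 2*o)/7 = 12/7 - 2*o/7)
-9*C(3)*(-26) = -9*(12/7 - 2/7*3)*(-26) = -9*(12/7 - 6/7)*(-26) = -9*6/7*(-26) = -54/7*(-26) = 1404/7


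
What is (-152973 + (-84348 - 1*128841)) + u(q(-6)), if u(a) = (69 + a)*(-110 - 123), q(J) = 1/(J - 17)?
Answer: -8791264/23 ≈ -3.8223e+5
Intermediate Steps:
q(J) = 1/(-17 + J)
u(a) = -16077 - 233*a (u(a) = (69 + a)*(-233) = -16077 - 233*a)
(-152973 + (-84348 - 1*128841)) + u(q(-6)) = (-152973 + (-84348 - 1*128841)) + (-16077 - 233/(-17 - 6)) = (-152973 + (-84348 - 128841)) + (-16077 - 233/(-23)) = (-152973 - 213189) + (-16077 - 233*(-1/23)) = -366162 + (-16077 + 233/23) = -366162 - 369538/23 = -8791264/23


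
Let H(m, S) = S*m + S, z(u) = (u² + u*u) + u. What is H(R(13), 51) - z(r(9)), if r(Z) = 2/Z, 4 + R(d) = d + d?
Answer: 94987/81 ≈ 1172.7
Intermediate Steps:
R(d) = -4 + 2*d (R(d) = -4 + (d + d) = -4 + 2*d)
z(u) = u + 2*u² (z(u) = (u² + u²) + u = 2*u² + u = u + 2*u²)
H(m, S) = S + S*m
H(R(13), 51) - z(r(9)) = 51*(1 + (-4 + 2*13)) - 2/9*(1 + 2*(2/9)) = 51*(1 + (-4 + 26)) - 2*(⅑)*(1 + 2*(2*(⅑))) = 51*(1 + 22) - 2*(1 + 2*(2/9))/9 = 51*23 - 2*(1 + 4/9)/9 = 1173 - 2*13/(9*9) = 1173 - 1*26/81 = 1173 - 26/81 = 94987/81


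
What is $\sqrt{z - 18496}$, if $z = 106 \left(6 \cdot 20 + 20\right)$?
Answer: $2 i \sqrt{914} \approx 60.465 i$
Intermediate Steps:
$z = 14840$ ($z = 106 \left(120 + 20\right) = 106 \cdot 140 = 14840$)
$\sqrt{z - 18496} = \sqrt{14840 - 18496} = \sqrt{-3656} = 2 i \sqrt{914}$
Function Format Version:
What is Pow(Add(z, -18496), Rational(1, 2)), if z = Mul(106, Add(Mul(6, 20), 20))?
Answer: Mul(2, I, Pow(914, Rational(1, 2))) ≈ Mul(60.465, I)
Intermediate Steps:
z = 14840 (z = Mul(106, Add(120, 20)) = Mul(106, 140) = 14840)
Pow(Add(z, -18496), Rational(1, 2)) = Pow(Add(14840, -18496), Rational(1, 2)) = Pow(-3656, Rational(1, 2)) = Mul(2, I, Pow(914, Rational(1, 2)))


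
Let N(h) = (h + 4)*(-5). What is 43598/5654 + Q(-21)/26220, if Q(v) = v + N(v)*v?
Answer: 94410703/12353990 ≈ 7.6421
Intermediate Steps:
N(h) = -20 - 5*h (N(h) = (4 + h)*(-5) = -20 - 5*h)
Q(v) = v + v*(-20 - 5*v) (Q(v) = v + (-20 - 5*v)*v = v + v*(-20 - 5*v))
43598/5654 + Q(-21)/26220 = 43598/5654 - 1*(-21)*(19 + 5*(-21))/26220 = 43598*(1/5654) - 1*(-21)*(19 - 105)*(1/26220) = 21799/2827 - 1*(-21)*(-86)*(1/26220) = 21799/2827 - 1806*1/26220 = 21799/2827 - 301/4370 = 94410703/12353990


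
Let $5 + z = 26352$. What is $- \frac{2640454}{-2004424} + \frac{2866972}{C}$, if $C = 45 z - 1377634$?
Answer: $- \frac{2619805073751}{192443746028} \approx -13.613$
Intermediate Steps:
$z = 26347$ ($z = -5 + 26352 = 26347$)
$C = -192019$ ($C = 45 \cdot 26347 - 1377634 = 1185615 - 1377634 = -192019$)
$- \frac{2640454}{-2004424} + \frac{2866972}{C} = - \frac{2640454}{-2004424} + \frac{2866972}{-192019} = \left(-2640454\right) \left(- \frac{1}{2004424}\right) + 2866972 \left(- \frac{1}{192019}\right) = \frac{1320227}{1002212} - \frac{2866972}{192019} = - \frac{2619805073751}{192443746028}$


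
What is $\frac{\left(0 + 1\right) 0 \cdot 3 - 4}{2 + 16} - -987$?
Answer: $\frac{8881}{9} \approx 986.78$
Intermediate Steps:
$\frac{\left(0 + 1\right) 0 \cdot 3 - 4}{2 + 16} - -987 = \frac{1 \cdot 0 \cdot 3 - 4}{18} + 987 = \left(0 \cdot 3 - 4\right) \frac{1}{18} + 987 = \left(0 - 4\right) \frac{1}{18} + 987 = \left(-4\right) \frac{1}{18} + 987 = - \frac{2}{9} + 987 = \frac{8881}{9}$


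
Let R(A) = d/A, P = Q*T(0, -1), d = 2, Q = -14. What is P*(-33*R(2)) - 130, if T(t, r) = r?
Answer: -592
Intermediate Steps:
P = 14 (P = -14*(-1) = 14)
R(A) = 2/A
P*(-33*R(2)) - 130 = 14*(-66/2) - 130 = 14*(-33*1) - 130 = 14*(-33) - 130 = -462 - 130 = -592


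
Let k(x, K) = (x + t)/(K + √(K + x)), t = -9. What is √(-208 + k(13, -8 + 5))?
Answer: 2*√(157 - 52*√10)/√(-3 + √10) ≈ 13.541*I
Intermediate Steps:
k(x, K) = (-9 + x)/(K + √(K + x)) (k(x, K) = (x - 9)/(K + √(K + x)) = (-9 + x)/(K + √(K + x)))
√(-208 + k(13, -8 + 5)) = √(-208 + (-9 + 13)/((-8 + 5) + √((-8 + 5) + 13))) = √(-208 + 4/(-3 + √(-3 + 13))) = √(-208 + 4/(-3 + √10))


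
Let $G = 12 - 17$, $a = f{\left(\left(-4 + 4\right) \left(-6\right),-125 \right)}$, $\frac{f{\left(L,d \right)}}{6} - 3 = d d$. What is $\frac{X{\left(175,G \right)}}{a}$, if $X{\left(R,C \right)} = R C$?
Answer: $- \frac{875}{93768} \approx -0.0093315$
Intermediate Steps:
$f{\left(L,d \right)} = 18 + 6 d^{2}$ ($f{\left(L,d \right)} = 18 + 6 d d = 18 + 6 d^{2}$)
$a = 93768$ ($a = 18 + 6 \left(-125\right)^{2} = 18 + 6 \cdot 15625 = 18 + 93750 = 93768$)
$G = -5$ ($G = 12 - 17 = -5$)
$X{\left(R,C \right)} = C R$
$\frac{X{\left(175,G \right)}}{a} = \frac{\left(-5\right) 175}{93768} = \left(-875\right) \frac{1}{93768} = - \frac{875}{93768}$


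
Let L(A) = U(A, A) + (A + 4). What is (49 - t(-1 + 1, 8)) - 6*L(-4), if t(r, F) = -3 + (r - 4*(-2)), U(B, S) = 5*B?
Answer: 164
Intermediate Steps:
t(r, F) = 5 + r (t(r, F) = -3 + (r + 8) = -3 + (8 + r) = 5 + r)
L(A) = 4 + 6*A (L(A) = 5*A + (A + 4) = 5*A + (4 + A) = 4 + 6*A)
(49 - t(-1 + 1, 8)) - 6*L(-4) = (49 - (5 + (-1 + 1))) - 6*(4 + 6*(-4)) = (49 - (5 + 0)) - 6*(4 - 24) = (49 - 1*5) - 6*(-20) = (49 - 5) + 120 = 44 + 120 = 164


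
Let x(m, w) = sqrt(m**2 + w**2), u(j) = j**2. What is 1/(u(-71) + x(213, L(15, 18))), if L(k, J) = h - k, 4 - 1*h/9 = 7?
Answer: 5041/25364548 - 3*sqrt(5237)/25364548 ≈ 0.00019018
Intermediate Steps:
h = -27 (h = 36 - 9*7 = 36 - 63 = -27)
L(k, J) = -27 - k
1/(u(-71) + x(213, L(15, 18))) = 1/((-71)**2 + sqrt(213**2 + (-27 - 1*15)**2)) = 1/(5041 + sqrt(45369 + (-27 - 15)**2)) = 1/(5041 + sqrt(45369 + (-42)**2)) = 1/(5041 + sqrt(45369 + 1764)) = 1/(5041 + sqrt(47133)) = 1/(5041 + 3*sqrt(5237))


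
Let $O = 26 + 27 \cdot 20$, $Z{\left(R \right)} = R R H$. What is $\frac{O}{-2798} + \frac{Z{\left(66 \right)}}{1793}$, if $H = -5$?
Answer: $- \frac{2816149}{228037} \approx -12.35$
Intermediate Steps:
$Z{\left(R \right)} = - 5 R^{2}$ ($Z{\left(R \right)} = R R \left(-5\right) = R^{2} \left(-5\right) = - 5 R^{2}$)
$O = 566$ ($O = 26 + 540 = 566$)
$\frac{O}{-2798} + \frac{Z{\left(66 \right)}}{1793} = \frac{566}{-2798} + \frac{\left(-5\right) 66^{2}}{1793} = 566 \left(- \frac{1}{2798}\right) + \left(-5\right) 4356 \cdot \frac{1}{1793} = - \frac{283}{1399} - \frac{1980}{163} = - \frac{2816149}{228037}$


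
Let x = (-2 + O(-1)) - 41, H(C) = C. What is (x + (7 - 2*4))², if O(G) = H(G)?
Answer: 2025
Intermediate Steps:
O(G) = G
x = -44 (x = (-2 - 1) - 41 = -3 - 41 = -44)
(x + (7 - 2*4))² = (-44 + (7 - 2*4))² = (-44 + (7 - 8))² = (-44 - 1)² = (-45)² = 2025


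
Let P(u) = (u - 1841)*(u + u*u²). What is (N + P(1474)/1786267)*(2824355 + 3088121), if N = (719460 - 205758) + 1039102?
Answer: 9450475257535160552/1786267 ≈ 5.2906e+12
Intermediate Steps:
N = 1552804 (N = 513702 + 1039102 = 1552804)
P(u) = (-1841 + u)*(u + u³)
(N + P(1474)/1786267)*(2824355 + 3088121) = (1552804 + (1474*(-1841 + 1474 + 1474³ - 1841*1474²))/1786267)*(2824355 + 3088121) = (1552804 + (1474*(-1841 + 1474 + 3202524424 - 1841*2172676))*(1/1786267))*5912476 = (1552804 + (1474*(-1841 + 1474 + 3202524424 - 3999896516))*(1/1786267))*5912476 = (1552804 + (1474*(-797372459))*(1/1786267))*5912476 = (1552804 - 1175327004566*1/1786267)*5912476 = (1552804 - 1175327004566/1786267)*5912476 = (1598395538102/1786267)*5912476 = 9450475257535160552/1786267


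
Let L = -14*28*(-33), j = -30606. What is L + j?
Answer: -17670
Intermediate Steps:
L = 12936 (L = -392*(-33) = 12936)
L + j = 12936 - 30606 = -17670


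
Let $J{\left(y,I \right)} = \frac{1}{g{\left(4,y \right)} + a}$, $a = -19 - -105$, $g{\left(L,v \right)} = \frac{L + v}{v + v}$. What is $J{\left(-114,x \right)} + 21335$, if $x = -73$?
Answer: $\frac{210341879}{9859} \approx 21335.0$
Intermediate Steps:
$g{\left(L,v \right)} = \frac{L + v}{2 v}$
$a = 86$ ($a = -19 + 105 = 86$)
$J{\left(y,I \right)} = \frac{1}{86 + \frac{4 + y}{2 y}}$ ($J{\left(y,I \right)} = \frac{1}{\frac{4 + y}{2 y} + 86} = \frac{1}{86 + \frac{4 + y}{2 y}}$)
$J{\left(-114,x \right)} + 21335 = 2 \left(-114\right) \frac{1}{4 + 173 \left(-114\right)} + 21335 = 2 \left(-114\right) \frac{1}{4 - 19722} + 21335 = 2 \left(-114\right) \frac{1}{-19718} + 21335 = 2 \left(-114\right) \left(- \frac{1}{19718}\right) + 21335 = \frac{114}{9859} + 21335 = \frac{210341879}{9859}$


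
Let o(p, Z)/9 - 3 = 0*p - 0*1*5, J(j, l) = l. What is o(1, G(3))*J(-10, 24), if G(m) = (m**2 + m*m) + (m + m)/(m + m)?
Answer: 648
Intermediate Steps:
G(m) = 1 + 2*m**2 (G(m) = (m**2 + m**2) + (2*m)/((2*m)) = 2*m**2 + (2*m)*(1/(2*m)) = 2*m**2 + 1 = 1 + 2*m**2)
o(p, Z) = 27 (o(p, Z) = 27 + 9*(0*p - 0*1*5) = 27 + 9*(0 - 0*5) = 27 + 9*(0 - 1*0) = 27 + 9*(0 + 0) = 27 + 9*0 = 27 + 0 = 27)
o(1, G(3))*J(-10, 24) = 27*24 = 648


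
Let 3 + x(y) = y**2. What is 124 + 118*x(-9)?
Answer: 9328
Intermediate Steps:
x(y) = -3 + y**2
124 + 118*x(-9) = 124 + 118*(-3 + (-9)**2) = 124 + 118*(-3 + 81) = 124 + 118*78 = 124 + 9204 = 9328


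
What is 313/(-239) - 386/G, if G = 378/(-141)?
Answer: 2148250/15057 ≈ 142.67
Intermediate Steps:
G = -126/47 (G = 378*(-1/141) = -126/47 ≈ -2.6809)
313/(-239) - 386/G = 313/(-239) - 386/(-126/47) = 313*(-1/239) - 386*(-47/126) = -313/239 + 9071/63 = 2148250/15057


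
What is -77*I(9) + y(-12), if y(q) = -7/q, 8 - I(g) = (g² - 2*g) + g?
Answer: 59143/12 ≈ 4928.6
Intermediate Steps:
I(g) = 8 + g - g² (I(g) = 8 - ((g² - 2*g) + g) = 8 - (g² - g) = 8 + (g - g²) = 8 + g - g²)
-77*I(9) + y(-12) = -77*(8 + 9 - 1*9²) - 7/(-12) = -77*(8 + 9 - 1*81) - 7*(-1/12) = -77*(8 + 9 - 81) + 7/12 = -77*(-64) + 7/12 = 4928 + 7/12 = 59143/12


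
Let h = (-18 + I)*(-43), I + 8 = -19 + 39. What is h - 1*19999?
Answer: -19741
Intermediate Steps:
I = 12 (I = -8 + (-19 + 39) = -8 + 20 = 12)
h = 258 (h = (-18 + 12)*(-43) = -6*(-43) = 258)
h - 1*19999 = 258 - 1*19999 = 258 - 19999 = -19741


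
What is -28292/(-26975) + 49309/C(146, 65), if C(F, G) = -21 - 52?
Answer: -1328044959/1969175 ≈ -674.42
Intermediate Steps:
C(F, G) = -73
-28292/(-26975) + 49309/C(146, 65) = -28292/(-26975) + 49309/(-73) = -28292*(-1/26975) + 49309*(-1/73) = 28292/26975 - 49309/73 = -1328044959/1969175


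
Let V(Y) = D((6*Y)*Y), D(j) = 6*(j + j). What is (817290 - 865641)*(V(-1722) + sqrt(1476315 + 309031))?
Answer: -10322960161248 - 48351*sqrt(1785346) ≈ -1.0323e+13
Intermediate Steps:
D(j) = 12*j (D(j) = 6*(2*j) = 12*j)
V(Y) = 72*Y**2 (V(Y) = 12*((6*Y)*Y) = 12*(6*Y**2) = 72*Y**2)
(817290 - 865641)*(V(-1722) + sqrt(1476315 + 309031)) = (817290 - 865641)*(72*(-1722)**2 + sqrt(1476315 + 309031)) = -48351*(72*2965284 + sqrt(1785346)) = -48351*(213500448 + sqrt(1785346)) = -10322960161248 - 48351*sqrt(1785346)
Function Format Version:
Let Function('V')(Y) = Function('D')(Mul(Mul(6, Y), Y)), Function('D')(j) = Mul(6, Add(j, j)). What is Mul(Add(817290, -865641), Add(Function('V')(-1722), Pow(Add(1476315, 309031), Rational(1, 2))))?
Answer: Add(-10322960161248, Mul(-48351, Pow(1785346, Rational(1, 2)))) ≈ -1.0323e+13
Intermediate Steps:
Function('D')(j) = Mul(12, j) (Function('D')(j) = Mul(6, Mul(2, j)) = Mul(12, j))
Function('V')(Y) = Mul(72, Pow(Y, 2)) (Function('V')(Y) = Mul(12, Mul(Mul(6, Y), Y)) = Mul(12, Mul(6, Pow(Y, 2))) = Mul(72, Pow(Y, 2)))
Mul(Add(817290, -865641), Add(Function('V')(-1722), Pow(Add(1476315, 309031), Rational(1, 2)))) = Mul(Add(817290, -865641), Add(Mul(72, Pow(-1722, 2)), Pow(Add(1476315, 309031), Rational(1, 2)))) = Mul(-48351, Add(Mul(72, 2965284), Pow(1785346, Rational(1, 2)))) = Mul(-48351, Add(213500448, Pow(1785346, Rational(1, 2)))) = Add(-10322960161248, Mul(-48351, Pow(1785346, Rational(1, 2))))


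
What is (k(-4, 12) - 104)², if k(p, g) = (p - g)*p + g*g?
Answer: 10816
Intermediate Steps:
k(p, g) = g² + p*(p - g) (k(p, g) = p*(p - g) + g² = g² + p*(p - g))
(k(-4, 12) - 104)² = ((12² + (-4)² - 1*12*(-4)) - 104)² = ((144 + 16 + 48) - 104)² = (208 - 104)² = 104² = 10816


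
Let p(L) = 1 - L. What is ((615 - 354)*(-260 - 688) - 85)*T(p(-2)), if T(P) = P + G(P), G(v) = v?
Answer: -1485078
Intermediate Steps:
T(P) = 2*P (T(P) = P + P = 2*P)
((615 - 354)*(-260 - 688) - 85)*T(p(-2)) = ((615 - 354)*(-260 - 688) - 85)*(2*(1 - 1*(-2))) = (261*(-948) - 85)*(2*(1 + 2)) = (-247428 - 85)*(2*3) = -247513*6 = -1485078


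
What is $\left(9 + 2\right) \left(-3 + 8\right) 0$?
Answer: $0$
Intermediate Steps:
$\left(9 + 2\right) \left(-3 + 8\right) 0 = 11 \cdot 5 \cdot 0 = 55 \cdot 0 = 0$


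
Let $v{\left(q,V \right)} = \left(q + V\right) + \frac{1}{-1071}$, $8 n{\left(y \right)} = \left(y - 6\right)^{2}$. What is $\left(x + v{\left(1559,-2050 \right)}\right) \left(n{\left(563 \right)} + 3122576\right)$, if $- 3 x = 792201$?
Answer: $- \frac{7165952368277483}{8568} \approx -8.3636 \cdot 10^{11}$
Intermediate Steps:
$x = -264067$ ($x = \left(- \frac{1}{3}\right) 792201 = -264067$)
$n{\left(y \right)} = \frac{\left(-6 + y\right)^{2}}{8}$ ($n{\left(y \right)} = \frac{\left(y - 6\right)^{2}}{8} = \frac{\left(-6 + y\right)^{2}}{8}$)
$v{\left(q,V \right)} = - \frac{1}{1071} + V + q$ ($v{\left(q,V \right)} = \left(V + q\right) - \frac{1}{1071} = - \frac{1}{1071} + V + q$)
$\left(x + v{\left(1559,-2050 \right)}\right) \left(n{\left(563 \right)} + 3122576\right) = \left(-264067 - \frac{525862}{1071}\right) \left(\frac{\left(-6 + 563\right)^{2}}{8} + 3122576\right) = \left(-264067 - \frac{525862}{1071}\right) \left(\frac{557^{2}}{8} + 3122576\right) = - \frac{283341619 \left(\frac{1}{8} \cdot 310249 + 3122576\right)}{1071} = - \frac{283341619 \left(\frac{310249}{8} + 3122576\right)}{1071} = \left(- \frac{283341619}{1071}\right) \frac{25290857}{8} = - \frac{7165952368277483}{8568}$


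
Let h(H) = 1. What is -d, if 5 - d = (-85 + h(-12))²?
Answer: 7051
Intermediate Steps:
d = -7051 (d = 5 - (-85 + 1)² = 5 - 1*(-84)² = 5 - 1*7056 = 5 - 7056 = -7051)
-d = -1*(-7051) = 7051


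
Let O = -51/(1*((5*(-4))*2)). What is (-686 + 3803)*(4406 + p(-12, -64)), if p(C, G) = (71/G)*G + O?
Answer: 558351327/40 ≈ 1.3959e+7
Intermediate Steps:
O = 51/40 (O = -51/(1*(-20*2)) = -51/(1*(-40)) = -51/(-40) = -51*(-1/40) = 51/40 ≈ 1.2750)
p(C, G) = 2891/40 (p(C, G) = (71/G)*G + 51/40 = 71 + 51/40 = 2891/40)
(-686 + 3803)*(4406 + p(-12, -64)) = (-686 + 3803)*(4406 + 2891/40) = 3117*(179131/40) = 558351327/40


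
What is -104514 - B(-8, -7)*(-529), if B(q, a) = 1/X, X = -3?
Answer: -314071/3 ≈ -1.0469e+5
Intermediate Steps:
B(q, a) = -⅓ (B(q, a) = 1/(-3) = -⅓)
-104514 - B(-8, -7)*(-529) = -104514 - (-1)*(-529)/3 = -104514 - 1*529/3 = -104514 - 529/3 = -314071/3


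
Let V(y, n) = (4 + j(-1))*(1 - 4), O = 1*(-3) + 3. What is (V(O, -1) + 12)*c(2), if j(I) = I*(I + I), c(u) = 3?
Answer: -18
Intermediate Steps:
j(I) = 2*I² (j(I) = I*(2*I) = 2*I²)
O = 0 (O = -3 + 3 = 0)
V(y, n) = -18 (V(y, n) = (4 + 2*(-1)²)*(1 - 4) = (4 + 2*1)*(-3) = (4 + 2)*(-3) = 6*(-3) = -18)
(V(O, -1) + 12)*c(2) = (-18 + 12)*3 = -6*3 = -18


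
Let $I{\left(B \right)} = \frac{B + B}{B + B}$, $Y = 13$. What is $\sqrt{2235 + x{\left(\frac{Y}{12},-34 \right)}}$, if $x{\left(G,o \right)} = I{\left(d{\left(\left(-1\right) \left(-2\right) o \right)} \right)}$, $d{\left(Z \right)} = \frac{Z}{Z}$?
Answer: $2 \sqrt{559} \approx 47.286$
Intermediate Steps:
$d{\left(Z \right)} = 1$
$I{\left(B \right)} = 1$ ($I{\left(B \right)} = \frac{2 B}{2 B} = 2 B \frac{1}{2 B} = 1$)
$x{\left(G,o \right)} = 1$
$\sqrt{2235 + x{\left(\frac{Y}{12},-34 \right)}} = \sqrt{2235 + 1} = \sqrt{2236} = 2 \sqrt{559}$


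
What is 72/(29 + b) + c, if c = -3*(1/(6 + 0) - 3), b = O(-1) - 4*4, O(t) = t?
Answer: 29/2 ≈ 14.500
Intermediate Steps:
b = -17 (b = -1 - 4*4 = -1 - 16 = -17)
c = 17/2 (c = -3*(1/6 - 3) = -3*(⅙ - 3) = -3*(-17/6) = 17/2 ≈ 8.5000)
72/(29 + b) + c = 72/(29 - 17) + 17/2 = 72/12 + 17/2 = 72*(1/12) + 17/2 = 6 + 17/2 = 29/2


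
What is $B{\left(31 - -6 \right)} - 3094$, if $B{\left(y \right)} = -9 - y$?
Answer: $-3140$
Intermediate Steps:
$B{\left(31 - -6 \right)} - 3094 = \left(-9 - \left(31 - -6\right)\right) - 3094 = \left(-9 - \left(31 + 6\right)\right) - 3094 = \left(-9 - 37\right) - 3094 = -46 - 3094 = -3140$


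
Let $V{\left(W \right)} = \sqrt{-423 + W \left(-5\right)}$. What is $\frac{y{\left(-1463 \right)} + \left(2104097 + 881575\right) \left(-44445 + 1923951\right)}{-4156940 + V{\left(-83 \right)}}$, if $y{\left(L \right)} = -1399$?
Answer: $- \frac{5831759108944295755}{4320037540902} - \frac{5611588436633 i \sqrt{2}}{8640075081804} \approx -1.3499 \cdot 10^{6} - 0.91851 i$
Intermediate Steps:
$V{\left(W \right)} = \sqrt{-423 - 5 W}$
$\frac{y{\left(-1463 \right)} + \left(2104097 + 881575\right) \left(-44445 + 1923951\right)}{-4156940 + V{\left(-83 \right)}} = \frac{-1399 + \left(2104097 + 881575\right) \left(-44445 + 1923951\right)}{-4156940 + \sqrt{-423 - -415}} = \frac{-1399 + 2985672 \cdot 1879506}{-4156940 + \sqrt{-423 + 415}} = \frac{-1399 + 5611588438032}{-4156940 + \sqrt{-8}} = \frac{5611588436633}{-4156940 + 2 i \sqrt{2}}$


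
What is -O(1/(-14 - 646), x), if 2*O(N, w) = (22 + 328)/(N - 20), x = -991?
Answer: 115500/13201 ≈ 8.7493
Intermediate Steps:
O(N, w) = 175/(-20 + N) (O(N, w) = ((22 + 328)/(N - 20))/2 = (350/(-20 + N))/2 = 175/(-20 + N))
-O(1/(-14 - 646), x) = -175/(-20 + 1/(-14 - 646)) = -175/(-20 + 1/(-660)) = -175/(-20 - 1/660) = -175/(-13201/660) = -175*(-660)/13201 = -1*(-115500/13201) = 115500/13201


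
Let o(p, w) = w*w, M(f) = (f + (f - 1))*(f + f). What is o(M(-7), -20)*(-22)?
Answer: -8800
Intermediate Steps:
M(f) = 2*f*(-1 + 2*f) (M(f) = (f + (-1 + f))*(2*f) = (-1 + 2*f)*(2*f) = 2*f*(-1 + 2*f))
o(p, w) = w²
o(M(-7), -20)*(-22) = (-20)²*(-22) = 400*(-22) = -8800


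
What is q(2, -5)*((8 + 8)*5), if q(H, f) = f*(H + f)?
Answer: 1200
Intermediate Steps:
q(2, -5)*((8 + 8)*5) = (-5*(2 - 5))*((8 + 8)*5) = (-5*(-3))*(16*5) = 15*80 = 1200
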